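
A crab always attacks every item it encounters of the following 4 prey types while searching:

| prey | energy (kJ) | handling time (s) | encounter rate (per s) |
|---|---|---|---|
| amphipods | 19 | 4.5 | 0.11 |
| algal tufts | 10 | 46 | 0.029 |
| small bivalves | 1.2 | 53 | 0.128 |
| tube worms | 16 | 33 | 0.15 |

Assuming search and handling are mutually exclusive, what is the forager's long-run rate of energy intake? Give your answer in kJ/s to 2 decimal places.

0.34 kJ/s

R = (0.11×19 + 0.029×10 + 0.128×1.2 + 0.15×16) / (1 + 0.11×4.5 + 0.029×46 + 0.128×53 + 0.15×33) = 4.934/14.56 = 0.3388 kJ/s.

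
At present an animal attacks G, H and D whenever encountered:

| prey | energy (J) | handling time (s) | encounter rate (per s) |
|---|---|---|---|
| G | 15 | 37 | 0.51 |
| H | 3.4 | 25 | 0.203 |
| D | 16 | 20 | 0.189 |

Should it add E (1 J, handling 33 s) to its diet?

On G, H and D alone, R = ΣλE/(1+Σλh) = 11.36/28.73 = 0.3956 J/s.
E: E/h = 1/33 = 0.0303 J/s.
0.0303 < 0.3956, so adding E would lower the average — exclude it.

No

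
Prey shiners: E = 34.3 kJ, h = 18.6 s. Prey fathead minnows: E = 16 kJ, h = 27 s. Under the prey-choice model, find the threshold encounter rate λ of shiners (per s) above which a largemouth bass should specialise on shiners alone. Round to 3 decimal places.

0.025 per s

The zero-one rule: include fathead minnows iff E₂/h₂ > λE₁/(1+λh₁). Equality gives the switch point.
λE₁h₂ = E₂ + λE₂h₁ ⇒ λ = E₂/(E₁h₂ − E₂h₁) = 16/(926.1 − 297.6) = 0.02546 per s.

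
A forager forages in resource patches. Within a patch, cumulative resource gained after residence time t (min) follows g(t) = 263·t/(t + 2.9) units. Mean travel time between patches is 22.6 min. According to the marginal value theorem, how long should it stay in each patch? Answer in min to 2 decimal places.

By the marginal value theorem, leave when the instantaneous gain rate g'(t) equals the habitat-wide average g(t)/(T + t).
g'(t) = 263·2.9/(t + 2.9)². Setting 263·2.9/(t+2.9)² = 263t/[(t+2.9)(22.6+t)] gives 2.9(22.6+t) = t(t+2.9), so t² = 2.9×22.6 = 65.54.
t* = √65.54 = 8.096 min.

8.10 min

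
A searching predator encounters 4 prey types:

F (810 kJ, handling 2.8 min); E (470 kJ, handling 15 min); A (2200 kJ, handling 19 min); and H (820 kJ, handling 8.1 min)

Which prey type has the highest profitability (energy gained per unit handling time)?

Profitability E/h (kJ/min): F = 810/2.8 = 289, E = 470/15 = 31.3, A = 2200/19 = 116, H = 820/8.1 = 101.
Ranked: F > A > H > E.

F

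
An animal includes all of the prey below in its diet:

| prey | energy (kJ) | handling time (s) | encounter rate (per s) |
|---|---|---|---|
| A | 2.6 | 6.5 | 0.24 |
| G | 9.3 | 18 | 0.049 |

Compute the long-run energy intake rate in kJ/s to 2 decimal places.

R = (0.24×2.6 + 0.049×9.3) / (1 + 0.24×6.5 + 0.049×18) = 1.08/3.442 = 0.3137 kJ/s.

0.31 kJ/s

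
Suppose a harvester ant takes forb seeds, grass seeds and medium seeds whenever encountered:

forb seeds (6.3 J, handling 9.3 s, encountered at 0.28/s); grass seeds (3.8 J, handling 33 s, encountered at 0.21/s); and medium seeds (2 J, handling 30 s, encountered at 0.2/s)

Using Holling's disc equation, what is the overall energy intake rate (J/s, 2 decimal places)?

0.18 J/s

R = (0.28×6.3 + 0.21×3.8 + 0.2×2) / (1 + 0.28×9.3 + 0.21×33 + 0.2×30) = 2.962/16.53 = 0.1791 J/s.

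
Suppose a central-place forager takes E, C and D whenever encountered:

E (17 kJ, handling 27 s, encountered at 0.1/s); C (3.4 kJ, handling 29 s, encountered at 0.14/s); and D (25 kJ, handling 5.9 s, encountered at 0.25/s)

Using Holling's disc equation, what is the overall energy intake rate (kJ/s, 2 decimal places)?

0.91 kJ/s

R = Σλ_iE_i / (1 + Σλ_ih_i)
Numerator: 0.1×17 + 0.14×3.4 + 0.25×25 = 8.426
Denominator: 1 + 0.1×27 + 0.14×29 + 0.25×5.9 = 9.235
R = 8.426/9.235 = 0.9124 kJ/s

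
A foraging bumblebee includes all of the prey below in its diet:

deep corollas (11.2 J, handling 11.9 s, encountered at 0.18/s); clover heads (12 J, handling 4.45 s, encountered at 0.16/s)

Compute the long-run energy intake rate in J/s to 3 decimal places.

1.021 J/s

Energy encountered per unit search time: 0.18×11.2 + 0.16×12 = 3.936 J/s.
Handling time per unit search time: 0.18×11.9 + 0.16×4.45 = 2.854.
Rate = 3.936/(1 + 2.854) = 1.021 J/s.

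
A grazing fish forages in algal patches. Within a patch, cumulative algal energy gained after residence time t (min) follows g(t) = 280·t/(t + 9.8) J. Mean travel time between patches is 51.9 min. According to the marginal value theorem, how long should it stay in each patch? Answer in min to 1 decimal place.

By the marginal value theorem, leave when the instantaneous gain rate g'(t) equals the habitat-wide average g(t)/(T + t).
g'(t) = 280·9.8/(t + 9.8)². Setting 280·9.8/(t+9.8)² = 280t/[(t+9.8)(51.9+t)] gives 9.8(51.9+t) = t(t+9.8), so t² = 9.8×51.9 = 508.6.
t* = √508.6 = 22.55 min.

22.6 min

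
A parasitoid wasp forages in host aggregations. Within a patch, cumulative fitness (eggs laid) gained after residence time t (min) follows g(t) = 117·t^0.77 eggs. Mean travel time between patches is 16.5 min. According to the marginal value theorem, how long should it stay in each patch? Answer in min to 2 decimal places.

Maximise g(t)/(T+t): set derivative to zero → g'(t)(T+t) = g(t).
g'(t) = 0.77·117·t^-0.23. Setting 0.77·117·t^-0.23 = 117·t^0.77/(16.5+t) gives 0.77(16.5+t) = t, so 0.23·t = 0.77×16.5.
t* = 0.77×16.5/0.23 = 55.24 min.

55.24 min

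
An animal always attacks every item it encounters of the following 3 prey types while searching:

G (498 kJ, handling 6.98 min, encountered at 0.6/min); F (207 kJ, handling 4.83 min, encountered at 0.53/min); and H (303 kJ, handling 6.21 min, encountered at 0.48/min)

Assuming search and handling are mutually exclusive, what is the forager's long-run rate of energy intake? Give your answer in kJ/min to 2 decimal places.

51.63 kJ/min

Energy encountered per unit search time: 0.6×498 + 0.53×207 + 0.48×303 = 554 kJ/min.
Handling time per unit search time: 0.6×6.98 + 0.53×4.83 + 0.48×6.21 = 9.729.
Rate = 554/(1 + 9.729) = 51.63 kJ/min.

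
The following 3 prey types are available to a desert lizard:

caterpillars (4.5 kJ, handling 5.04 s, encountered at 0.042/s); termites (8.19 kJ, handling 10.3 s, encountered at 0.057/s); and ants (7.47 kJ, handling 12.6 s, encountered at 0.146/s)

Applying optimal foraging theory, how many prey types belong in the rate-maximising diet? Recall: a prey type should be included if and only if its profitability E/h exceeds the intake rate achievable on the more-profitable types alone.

Profitabilities (E/h, kJ/s): caterpillars 0.893, termites 0.795, ants 0.593. Add prey in this order while the next type's profitability exceeds the intake rate on those already taken.
Rate on top 1: 0.156. termites: 0.795 > 0.156 → include.
Rate on top 2: 0.3646. ants: 0.593 > 0.3646 → include.
Optimal diet: caterpillars, termites, ants — 3 of 3 types.

3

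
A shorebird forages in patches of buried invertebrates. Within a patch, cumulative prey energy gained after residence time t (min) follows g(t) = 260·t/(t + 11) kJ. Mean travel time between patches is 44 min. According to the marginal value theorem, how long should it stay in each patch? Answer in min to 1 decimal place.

22.0 min

By the marginal value theorem, leave when the instantaneous gain rate g'(t) equals the habitat-wide average g(t)/(T + t).
g'(t) = 260·11/(t + 11)². Setting 260·11/(t+11)² = 260t/[(t+11)(44+t)] gives 11(44+t) = t(t+11), so t² = 11×44 = 484.
t* = √484 = 22 min.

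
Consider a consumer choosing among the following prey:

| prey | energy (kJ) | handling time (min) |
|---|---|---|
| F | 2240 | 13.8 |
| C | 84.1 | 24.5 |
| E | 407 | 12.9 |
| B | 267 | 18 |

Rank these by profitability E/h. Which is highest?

F

Profitability E/h (kJ/min): F = 2240/13.8 = 162, C = 84.1/24.5 = 3.43, E = 407/12.9 = 31.6, B = 267/18 = 14.8.
Ranked: F > E > B > C.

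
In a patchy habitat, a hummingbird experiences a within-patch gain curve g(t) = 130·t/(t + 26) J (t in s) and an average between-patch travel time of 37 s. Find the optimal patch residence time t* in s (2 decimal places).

By the marginal value theorem, leave when the instantaneous gain rate g'(t) equals the habitat-wide average g(t)/(T + t).
g'(t) = 130·26/(t + 26)². Setting 130·26/(t+26)² = 130t/[(t+26)(37+t)] gives 26(37+t) = t(t+26), so t² = 26×37 = 962.
t* = √962 = 31.02 s.

31.02 s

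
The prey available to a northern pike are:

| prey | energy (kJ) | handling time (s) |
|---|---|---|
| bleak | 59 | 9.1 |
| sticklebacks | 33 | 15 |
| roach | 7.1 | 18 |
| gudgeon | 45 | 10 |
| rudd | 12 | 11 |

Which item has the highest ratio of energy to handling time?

In descending order of E/h:
bleak: 59/9.1 = 6.48 kJ/s
gudgeon: 45/10 = 4.5 kJ/s
sticklebacks: 33/15 = 2.2 kJ/s
rudd: 12/11 = 1.09 kJ/s
roach: 7.1/18 = 0.394 kJ/s

bleak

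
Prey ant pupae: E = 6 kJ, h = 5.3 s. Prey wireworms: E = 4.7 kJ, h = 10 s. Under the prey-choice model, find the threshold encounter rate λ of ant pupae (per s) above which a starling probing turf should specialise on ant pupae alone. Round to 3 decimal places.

Drop wireworms once their profitability E₂/h₂ falls below the rate achievable on ant pupae alone: E₂/h₂ = λE₁/(1 + λh₁).
Solve for λ: λE₁h₂ = E₂(1 + λh₁) → λ(E₁h₂ − E₂h₁) = E₂ → λ = E₂/(E₁h₂ − E₂h₁).
λ = 4.7/(6×10 − 4.7×5.3) = 4.7/35.09 = 0.1339 per s.

0.134 per s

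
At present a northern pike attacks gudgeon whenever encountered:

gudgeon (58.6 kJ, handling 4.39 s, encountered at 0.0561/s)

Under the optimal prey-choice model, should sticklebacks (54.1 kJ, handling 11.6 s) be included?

Intake rate on the current diet: R = (0.0561×58.6) / (1 + 0.0561×4.39) = 3.287/1.246 = 2.638 kJ/s.
Profitability of sticklebacks: 54.1/11.6 = 4.664 kJ/s.
Since 4.664 > R, including sticklebacks increases the long-run rate.

Yes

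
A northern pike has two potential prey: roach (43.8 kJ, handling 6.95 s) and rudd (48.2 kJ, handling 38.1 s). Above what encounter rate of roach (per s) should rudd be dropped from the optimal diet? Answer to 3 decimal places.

At the threshold, the rate on roach alone equals the profitability of rudd: λ·43.8/(1 + λ·6.95) = 48.2/38.1 = 1.265.
Rearranging, λ(43.8 − 1.265×6.95) = 1.265, so λ = 1.265/35.01 = 0.03614 per s.

0.036 per s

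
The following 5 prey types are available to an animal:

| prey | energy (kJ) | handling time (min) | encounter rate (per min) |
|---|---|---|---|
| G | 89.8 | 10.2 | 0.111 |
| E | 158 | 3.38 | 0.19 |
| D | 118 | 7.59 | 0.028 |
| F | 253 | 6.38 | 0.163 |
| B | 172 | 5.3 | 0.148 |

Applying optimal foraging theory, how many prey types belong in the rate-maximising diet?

3

Profitabilities (E/h, kJ/min): E 46.7, F 39.7, B 32.5, D 15.5, G 8.8. Add prey in this order while the next type's profitability exceeds the intake rate on those already taken.
Rate on top 1: 18.28. F: 39.7 > 18.28 → include.
Rate on top 2: 26.57. B: 32.5 > 26.57 → include.
Rate on top 3: 27.9. D: 15.5 < 27.9 → exclude; stop.
Optimal diet: E, F, B — 3 of 5 types.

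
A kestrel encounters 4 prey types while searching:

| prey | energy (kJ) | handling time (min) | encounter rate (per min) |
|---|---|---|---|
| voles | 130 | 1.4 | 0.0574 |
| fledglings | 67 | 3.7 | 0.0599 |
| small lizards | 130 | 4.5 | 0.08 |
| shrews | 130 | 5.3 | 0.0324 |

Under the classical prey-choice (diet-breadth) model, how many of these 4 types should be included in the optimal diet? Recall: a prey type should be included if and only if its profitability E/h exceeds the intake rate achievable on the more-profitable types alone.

Profitabilities (E/h, kJ/min): voles 92.9, small lizards 28.9, shrews 24.5, fledglings 18.1. Add prey in this order while the next type's profitability exceeds the intake rate on those already taken.
Rate on top 1: 6.907. small lizards: 28.9 > 6.907 → include.
Rate on top 2: 12.4. shrews: 24.5 > 12.4 → include.
Rate on top 3: 13.69. fledglings: 18.1 > 13.69 → include.
Optimal diet: voles, small lizards, shrews, fledglings — 4 of 4 types.

4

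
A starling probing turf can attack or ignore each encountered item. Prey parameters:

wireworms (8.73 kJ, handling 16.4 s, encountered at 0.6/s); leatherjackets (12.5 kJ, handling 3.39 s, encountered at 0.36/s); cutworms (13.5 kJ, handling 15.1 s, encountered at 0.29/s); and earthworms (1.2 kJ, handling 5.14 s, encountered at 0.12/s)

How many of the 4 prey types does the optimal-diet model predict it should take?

1

Rank by E/h (kJ/s): leatherjackets 3.69, cutworms 0.894, wireworms 0.532, earthworms 0.233. Include each in turn until the next type's E/h falls below the running intake rate.
Rate on top 1: 2.027. cutworms: 0.894 < 2.027 → exclude; stop.
Optimal diet: leatherjackets — 1 of 4 types.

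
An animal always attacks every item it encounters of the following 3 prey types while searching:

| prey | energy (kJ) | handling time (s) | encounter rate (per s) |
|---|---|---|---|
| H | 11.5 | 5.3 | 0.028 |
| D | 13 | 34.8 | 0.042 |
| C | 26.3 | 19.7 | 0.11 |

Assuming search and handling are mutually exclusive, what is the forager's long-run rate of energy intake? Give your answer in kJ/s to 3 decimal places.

R = Σλ_iE_i / (1 + Σλ_ih_i)
Numerator: 0.028×11.5 + 0.042×13 + 0.11×26.3 = 3.761
Denominator: 1 + 0.028×5.3 + 0.042×34.8 + 0.11×19.7 = 4.777
R = 3.761/4.777 = 0.7873 kJ/s

0.787 kJ/s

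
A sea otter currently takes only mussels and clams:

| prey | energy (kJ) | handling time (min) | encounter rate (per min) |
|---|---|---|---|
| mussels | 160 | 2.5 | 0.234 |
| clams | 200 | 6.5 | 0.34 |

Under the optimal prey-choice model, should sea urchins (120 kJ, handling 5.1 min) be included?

Current rate: (0.234×160 + 0.34×200)/(1 + 0.234×2.5 + 0.34×6.5) = 27.78 kJ/min.
Profitability of sea urchins: 120/5.1 = 23.53 kJ/min.
Since 23.53 < R, time spent handling sea urchins is better spent searching.

No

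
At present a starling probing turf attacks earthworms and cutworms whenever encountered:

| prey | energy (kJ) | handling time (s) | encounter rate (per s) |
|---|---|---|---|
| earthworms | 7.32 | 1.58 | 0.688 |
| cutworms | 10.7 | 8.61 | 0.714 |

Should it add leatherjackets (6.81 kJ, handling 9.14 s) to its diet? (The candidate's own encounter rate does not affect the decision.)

Intake rate on the current diet: R = (0.688×7.32 + 0.714×10.7) / (1 + 0.688×1.58 + 0.714×8.61) = 12.68/8.235 = 1.539 kJ/s.
Profitability of leatherjackets: 6.81/9.14 = 0.7451 kJ/s.
0.7451 < 1.539, so adding leatherjackets would lower the average — exclude it.

No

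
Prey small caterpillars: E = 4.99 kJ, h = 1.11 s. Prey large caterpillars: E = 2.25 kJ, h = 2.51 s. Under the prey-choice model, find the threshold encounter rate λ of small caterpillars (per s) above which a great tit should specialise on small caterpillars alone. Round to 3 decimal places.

Drop large caterpillars once their profitability E₂/h₂ falls below the rate achievable on small caterpillars alone: E₂/h₂ = λE₁/(1 + λh₁).
Solve for λ: λE₁h₂ = E₂(1 + λh₁) → λ(E₁h₂ − E₂h₁) = E₂ → λ = E₂/(E₁h₂ − E₂h₁).
λ = 2.25/(4.99×2.51 − 2.25×1.11) = 2.25/10.03 = 0.2244 per s.

0.224 per s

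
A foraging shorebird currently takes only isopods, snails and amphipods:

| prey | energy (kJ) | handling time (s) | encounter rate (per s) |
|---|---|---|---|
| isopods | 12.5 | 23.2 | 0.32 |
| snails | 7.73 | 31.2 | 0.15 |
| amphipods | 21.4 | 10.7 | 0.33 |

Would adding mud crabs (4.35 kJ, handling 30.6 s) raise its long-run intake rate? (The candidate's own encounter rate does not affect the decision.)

On isopods, snails and amphipods alone, R = ΣλE/(1+Σλh) = 12.22/16.63 = 0.7347 kJ/s.
mud crabs: E/h = 4.35/30.6 = 0.1422 kJ/s.
0.1422 < 0.7347, so adding mud crabs would lower the average — exclude it.

No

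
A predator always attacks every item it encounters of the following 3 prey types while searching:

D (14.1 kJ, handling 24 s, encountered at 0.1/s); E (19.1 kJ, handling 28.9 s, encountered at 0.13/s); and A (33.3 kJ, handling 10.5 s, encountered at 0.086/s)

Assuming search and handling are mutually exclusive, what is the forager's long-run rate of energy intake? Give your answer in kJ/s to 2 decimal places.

0.84 kJ/s

Energy encountered per unit search time: 0.1×14.1 + 0.13×19.1 + 0.086×33.3 = 6.757 kJ/s.
Handling time per unit search time: 0.1×24 + 0.13×28.9 + 0.086×10.5 = 7.06.
Rate = 6.757/(1 + 7.06) = 0.8383 kJ/s.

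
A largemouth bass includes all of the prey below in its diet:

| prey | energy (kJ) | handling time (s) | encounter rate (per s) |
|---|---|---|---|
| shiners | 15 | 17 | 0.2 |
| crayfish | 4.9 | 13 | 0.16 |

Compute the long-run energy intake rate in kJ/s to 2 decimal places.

Energy encountered per unit search time: 0.2×15 + 0.16×4.9 = 3.784 kJ/s.
Handling time per unit search time: 0.2×17 + 0.16×13 = 5.48.
Rate = 3.784/(1 + 5.48) = 0.584 kJ/s.

0.58 kJ/s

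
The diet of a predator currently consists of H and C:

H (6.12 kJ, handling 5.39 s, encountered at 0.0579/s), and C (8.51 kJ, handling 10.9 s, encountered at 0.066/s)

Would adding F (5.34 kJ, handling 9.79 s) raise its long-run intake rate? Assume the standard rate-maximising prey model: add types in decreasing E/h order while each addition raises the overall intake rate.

Intake rate on the current diet: R = (0.0579×6.12 + 0.066×8.51) / (1 + 0.0579×5.39 + 0.066×10.9) = 0.916/2.031 = 0.4509 kJ/s.
Profitability of F: 5.34/9.79 = 0.5455 kJ/s.
0.5455 > 0.4509, so adding F raises the average — include it.

Yes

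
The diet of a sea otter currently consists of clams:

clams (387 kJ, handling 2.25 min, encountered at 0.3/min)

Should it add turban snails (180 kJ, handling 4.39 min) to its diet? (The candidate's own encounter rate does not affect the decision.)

No

Current rate: (0.3×387)/(1 + 0.3×2.25) = 69.31 kJ/min.
Profitability of turban snails: 180/4.39 = 41 kJ/min.
41 < 69.31, so adding turban snails would lower the average — exclude it.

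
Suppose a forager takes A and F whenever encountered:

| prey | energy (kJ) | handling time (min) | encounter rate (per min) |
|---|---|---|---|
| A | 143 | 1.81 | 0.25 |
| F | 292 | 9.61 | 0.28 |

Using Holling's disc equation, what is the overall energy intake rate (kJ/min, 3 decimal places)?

R = (0.25×143 + 0.28×292) / (1 + 0.25×1.81 + 0.28×9.61) = 117.5/4.143 = 28.36 kJ/min.

28.361 kJ/min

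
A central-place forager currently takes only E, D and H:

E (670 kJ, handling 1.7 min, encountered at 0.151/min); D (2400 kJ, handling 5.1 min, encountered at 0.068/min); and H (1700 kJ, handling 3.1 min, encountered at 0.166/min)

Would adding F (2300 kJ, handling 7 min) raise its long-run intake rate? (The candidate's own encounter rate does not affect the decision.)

Yes

On E, D and H alone, R = ΣλE/(1+Σλh) = 546.6/2.118 = 258 kJ/min.
Profitability of F: 2300/7 = 328.6 kJ/min.
Since 328.6 > R, including F increases the long-run rate.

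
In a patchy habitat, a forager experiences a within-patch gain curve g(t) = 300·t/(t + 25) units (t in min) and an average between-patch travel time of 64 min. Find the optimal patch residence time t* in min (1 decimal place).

40.0 min

By the marginal value theorem, leave when the instantaneous gain rate g'(t) equals the habitat-wide average g(t)/(T + t).
g'(t) = 300·25/(t + 25)². Setting 300·25/(t+25)² = 300t/[(t+25)(64+t)] gives 25(64+t) = t(t+25), so t² = 25×64 = 1600.
t* = √1600 = 40 min.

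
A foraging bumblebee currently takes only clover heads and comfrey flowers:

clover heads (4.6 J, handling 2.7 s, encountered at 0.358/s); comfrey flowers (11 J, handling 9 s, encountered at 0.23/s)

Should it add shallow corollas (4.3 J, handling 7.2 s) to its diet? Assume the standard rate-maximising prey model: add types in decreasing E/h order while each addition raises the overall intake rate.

No

Intake rate on the current diet: R = (0.358×4.6 + 0.23×11) / (1 + 0.358×2.7 + 0.23×9) = 4.177/4.037 = 1.035 J/s.
shallow corollas: E/h = 4.3/7.2 = 0.5972 J/s.
Since 0.5972 < R, time spent handling shallow corollas is better spent searching.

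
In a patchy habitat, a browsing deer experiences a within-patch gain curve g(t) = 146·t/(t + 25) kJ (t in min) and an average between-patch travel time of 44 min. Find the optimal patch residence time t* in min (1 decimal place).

33.2 min

Maximise g(t)/(T+t): set derivative to zero → g'(t)(T+t) = g(t).
g'(t) = 146·25/(t + 25)². Setting 146·25/(t+25)² = 146t/[(t+25)(44+t)] gives 25(44+t) = t(t+25), so t² = 25×44 = 1100.
t* = √1100 = 33.17 min.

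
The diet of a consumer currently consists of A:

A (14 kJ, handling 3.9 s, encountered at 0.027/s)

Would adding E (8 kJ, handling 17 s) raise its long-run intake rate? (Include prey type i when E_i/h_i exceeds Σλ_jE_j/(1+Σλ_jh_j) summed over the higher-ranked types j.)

Yes

On A alone, R = ΣλE/(1+Σλh) = 0.378/1.105 = 0.342 kJ/s.
E: E/h = 8/17 = 0.4706 kJ/s.
0.4706 > 0.342, so adding E raises the average — include it.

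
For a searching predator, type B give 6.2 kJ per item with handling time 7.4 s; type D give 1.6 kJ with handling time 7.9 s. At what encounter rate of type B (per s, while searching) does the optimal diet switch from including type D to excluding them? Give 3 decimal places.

Drop type D once their profitability E₂/h₂ falls below the rate achievable on type B alone: E₂/h₂ = λE₁/(1 + λh₁).
Solve for λ: λE₁h₂ = E₂(1 + λh₁) → λ(E₁h₂ − E₂h₁) = E₂ → λ = E₂/(E₁h₂ − E₂h₁).
λ = 1.6/(6.2×7.9 − 1.6×7.4) = 1.6/37.14 = 0.04308 per s.

0.043 per s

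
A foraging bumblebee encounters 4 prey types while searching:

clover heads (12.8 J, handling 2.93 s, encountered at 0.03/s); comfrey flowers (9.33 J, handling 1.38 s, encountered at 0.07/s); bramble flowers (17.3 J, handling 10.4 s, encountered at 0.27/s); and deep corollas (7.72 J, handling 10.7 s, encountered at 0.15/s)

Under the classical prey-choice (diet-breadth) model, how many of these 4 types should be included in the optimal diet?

Profitabilities (E/h, J/s): comfrey flowers 6.76, clover heads 4.37, bramble flowers 1.66, deep corollas 0.721. Add prey in this order while the next type's profitability exceeds the intake rate on those already taken.
Rate on top 1: 0.5956. clover heads: 4.37 > 0.5956 → include.
Rate on top 2: 0.8756. bramble flowers: 1.66 > 0.8756 → include.
Rate on top 3: 1.43. deep corollas: 0.721 < 1.43 → exclude; stop.
Optimal diet: comfrey flowers, clover heads, bramble flowers — 3 of 4 types.

3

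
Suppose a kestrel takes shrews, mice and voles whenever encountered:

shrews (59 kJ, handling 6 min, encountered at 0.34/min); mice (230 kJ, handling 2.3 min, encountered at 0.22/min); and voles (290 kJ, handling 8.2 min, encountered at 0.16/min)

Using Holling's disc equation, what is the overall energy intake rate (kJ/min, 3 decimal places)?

24.096 kJ/min

R = (0.34×59 + 0.22×230 + 0.16×290) / (1 + 0.34×6 + 0.22×2.3 + 0.16×8.2) = 117.1/4.858 = 24.1 kJ/min.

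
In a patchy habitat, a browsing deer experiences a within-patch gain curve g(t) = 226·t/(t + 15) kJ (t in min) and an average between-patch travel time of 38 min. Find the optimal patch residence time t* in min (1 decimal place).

23.9 min

By the marginal value theorem, leave when the instantaneous gain rate g'(t) equals the habitat-wide average g(t)/(T + t).
g'(t) = 226·15/(t + 15)². Setting 226·15/(t+15)² = 226t/[(t+15)(38+t)] gives 15(38+t) = t(t+15), so t² = 15×38 = 570.
t* = √570 = 23.87 min.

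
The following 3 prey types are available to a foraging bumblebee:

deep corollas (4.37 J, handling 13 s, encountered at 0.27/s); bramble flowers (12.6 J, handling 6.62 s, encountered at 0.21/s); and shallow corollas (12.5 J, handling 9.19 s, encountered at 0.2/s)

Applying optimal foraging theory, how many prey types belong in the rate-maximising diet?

2

E/h in descending order: bramble flowers 1.9, shallow corollas 1.36, deep corollas 0.336 J/s. The optimal diet is the largest prefix of this list for which every included type satisfies E_i/h_i > R on the types above it.
Rate on top 1: 1.107. shallow corollas: 1.36 > 1.107 → include.
Rate on top 2: 1.217. deep corollas: 0.336 < 1.217 → exclude; stop.
Optimal diet: bramble flowers, shallow corollas — 2 of 3 types.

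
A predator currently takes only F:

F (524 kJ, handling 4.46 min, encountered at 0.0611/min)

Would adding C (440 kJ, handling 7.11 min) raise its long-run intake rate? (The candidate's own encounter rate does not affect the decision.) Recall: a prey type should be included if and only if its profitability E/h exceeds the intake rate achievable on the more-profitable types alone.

Yes

Intake rate on the current diet: R = (0.0611×524) / (1 + 0.0611×4.46) = 32.02/1.273 = 25.16 kJ/min.
Profitability of C: 440/7.11 = 61.88 kJ/min.
61.88 > 25.16, so adding C raises the average — include it.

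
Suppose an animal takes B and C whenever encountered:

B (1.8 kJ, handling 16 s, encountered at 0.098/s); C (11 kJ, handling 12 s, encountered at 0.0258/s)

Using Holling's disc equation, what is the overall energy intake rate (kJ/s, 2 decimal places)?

R = Σλ_iE_i / (1 + Σλ_ih_i)
Numerator: 0.098×1.8 + 0.0258×11 = 0.4602
Denominator: 1 + 0.098×16 + 0.0258×12 = 2.878
R = 0.4602/2.878 = 0.1599 kJ/s

0.16 kJ/s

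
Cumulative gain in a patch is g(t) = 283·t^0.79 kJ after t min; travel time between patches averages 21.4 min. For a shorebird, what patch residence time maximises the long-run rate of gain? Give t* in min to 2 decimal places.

Maximise g(t)/(T+t): set derivative to zero → g'(t)(T+t) = g(t).
g'(t) = 0.79·283·t^-0.21. Setting 0.79·283·t^-0.21 = 283·t^0.79/(21.4+t) gives 0.79(21.4+t) = t, so 0.21·t = 0.79×21.4.
t* = 0.79×21.4/0.21 = 80.5 min.

80.50 min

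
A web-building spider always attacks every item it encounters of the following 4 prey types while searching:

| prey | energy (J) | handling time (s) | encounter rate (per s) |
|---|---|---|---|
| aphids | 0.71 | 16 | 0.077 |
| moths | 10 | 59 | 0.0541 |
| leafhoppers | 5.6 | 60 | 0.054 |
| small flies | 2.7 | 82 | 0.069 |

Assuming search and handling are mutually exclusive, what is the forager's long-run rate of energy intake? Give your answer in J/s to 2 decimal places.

0.08 J/s

R = (0.077×0.71 + 0.0541×10 + 0.054×5.6 + 0.069×2.7) / (1 + 0.077×16 + 0.0541×59 + 0.054×60 + 0.069×82) = 1.084/14.32 = 0.07571 J/s.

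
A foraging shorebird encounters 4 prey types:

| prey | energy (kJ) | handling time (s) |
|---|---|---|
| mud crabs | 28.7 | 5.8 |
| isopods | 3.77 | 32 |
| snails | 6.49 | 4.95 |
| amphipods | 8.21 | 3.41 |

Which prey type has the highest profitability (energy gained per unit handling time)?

Profitability E/h (kJ/s): mud crabs = 28.7/5.8 = 4.95, isopods = 3.77/32 = 0.118, snails = 6.49/4.95 = 1.31, amphipods = 8.21/3.41 = 2.41.
Ranked: mud crabs > amphipods > snails > isopods.

mud crabs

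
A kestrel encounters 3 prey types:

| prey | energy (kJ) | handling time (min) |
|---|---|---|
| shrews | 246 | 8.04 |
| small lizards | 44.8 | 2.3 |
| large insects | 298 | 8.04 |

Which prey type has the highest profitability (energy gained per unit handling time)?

large insects

Profitability E/h (kJ/min): shrews = 246/8.04 = 30.6, small lizards = 44.8/2.3 = 19.5, large insects = 298/8.04 = 37.1.
Ranked: large insects > shrews > small lizards.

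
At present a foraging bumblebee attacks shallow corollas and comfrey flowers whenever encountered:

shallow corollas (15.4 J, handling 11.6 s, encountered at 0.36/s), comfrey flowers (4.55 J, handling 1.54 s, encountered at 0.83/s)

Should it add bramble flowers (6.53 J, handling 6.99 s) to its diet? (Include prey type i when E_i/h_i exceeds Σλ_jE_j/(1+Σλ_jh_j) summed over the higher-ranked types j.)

No

Intake rate on the current diet: R = (0.36×15.4 + 0.83×4.55) / (1 + 0.36×11.6 + 0.83×1.54) = 9.32/6.454 = 1.444 J/s.
Profitability of bramble flowers: 6.53/6.99 = 0.9342 J/s.
0.9342 < 1.444, so adding bramble flowers would lower the average — exclude it.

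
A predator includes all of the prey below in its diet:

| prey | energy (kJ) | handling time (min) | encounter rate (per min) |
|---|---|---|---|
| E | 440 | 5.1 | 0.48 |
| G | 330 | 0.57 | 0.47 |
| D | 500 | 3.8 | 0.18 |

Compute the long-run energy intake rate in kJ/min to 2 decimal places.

R = (0.48×440 + 0.47×330 + 0.18×500) / (1 + 0.48×5.1 + 0.47×0.57 + 0.18×3.8) = 456.3/4.4 = 103.7 kJ/min.

103.71 kJ/min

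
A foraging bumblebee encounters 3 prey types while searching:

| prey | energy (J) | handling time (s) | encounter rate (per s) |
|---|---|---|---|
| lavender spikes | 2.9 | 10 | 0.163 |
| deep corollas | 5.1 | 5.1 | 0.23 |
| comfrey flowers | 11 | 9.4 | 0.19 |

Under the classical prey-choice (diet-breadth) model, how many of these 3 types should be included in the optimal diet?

2

Rank by E/h (J/s): comfrey flowers 1.17, deep corollas 1, lavender spikes 0.29. Include each in turn until the next type's E/h falls below the running intake rate.
Rate on top 1: 0.7502. deep corollas: 1 > 0.7502 → include.
Rate on top 2: 0.8242. lavender spikes: 0.29 < 0.8242 → exclude; stop.
Optimal diet: comfrey flowers, deep corollas — 2 of 3 types.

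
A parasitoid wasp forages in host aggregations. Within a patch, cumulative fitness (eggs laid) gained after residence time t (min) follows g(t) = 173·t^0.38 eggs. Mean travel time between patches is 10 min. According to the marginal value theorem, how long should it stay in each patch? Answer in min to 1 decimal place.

By the marginal value theorem, leave when the instantaneous gain rate g'(t) equals the habitat-wide average g(t)/(T + t).
g'(t) = 0.38·173·t^-0.62. Setting 0.38·173·t^-0.62 = 173·t^0.38/(10+t) gives 0.38(10+t) = t, so 0.62·t = 0.38×10.
t* = 0.38×10/0.62 = 6.129 min.

6.1 min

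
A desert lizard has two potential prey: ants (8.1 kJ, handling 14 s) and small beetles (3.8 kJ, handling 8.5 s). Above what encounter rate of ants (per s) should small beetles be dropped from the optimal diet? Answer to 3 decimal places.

Drop small beetles once their profitability E₂/h₂ falls below the rate achievable on ants alone: E₂/h₂ = λE₁/(1 + λh₁).
Solve for λ: λE₁h₂ = E₂(1 + λh₁) → λ(E₁h₂ − E₂h₁) = E₂ → λ = E₂/(E₁h₂ − E₂h₁).
λ = 3.8/(8.1×8.5 − 3.8×14) = 3.8/15.65 = 0.2428 per s.

0.243 per s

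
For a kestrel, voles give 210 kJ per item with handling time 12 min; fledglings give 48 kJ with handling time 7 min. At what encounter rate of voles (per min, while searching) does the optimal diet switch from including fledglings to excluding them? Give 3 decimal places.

0.054 per min

The zero-one rule: include fledglings iff E₂/h₂ > λE₁/(1+λh₁). Equality gives the switch point.
λE₁h₂ = E₂ + λE₂h₁ ⇒ λ = E₂/(E₁h₂ − E₂h₁) = 48/(1470 − 576) = 0.05369 per min.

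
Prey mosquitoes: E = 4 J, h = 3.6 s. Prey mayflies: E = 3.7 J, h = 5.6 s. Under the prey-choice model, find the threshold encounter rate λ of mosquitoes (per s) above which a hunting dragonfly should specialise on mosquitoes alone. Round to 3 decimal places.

Drop mayflies once their profitability E₂/h₂ falls below the rate achievable on mosquitoes alone: E₂/h₂ = λE₁/(1 + λh₁).
Solve for λ: λE₁h₂ = E₂(1 + λh₁) → λ(E₁h₂ − E₂h₁) = E₂ → λ = E₂/(E₁h₂ − E₂h₁).
λ = 3.7/(4×5.6 − 3.7×3.6) = 3.7/9.08 = 0.4075 per s.

0.407 per s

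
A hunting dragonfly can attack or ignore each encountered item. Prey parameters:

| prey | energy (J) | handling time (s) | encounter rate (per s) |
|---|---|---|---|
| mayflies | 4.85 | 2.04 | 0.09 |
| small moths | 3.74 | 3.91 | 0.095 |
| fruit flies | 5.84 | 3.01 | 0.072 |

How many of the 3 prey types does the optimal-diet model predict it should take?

Rank by E/h (J/s): mayflies 2.38, fruit flies 1.94, small moths 0.957. Include each in turn until the next type's E/h falls below the running intake rate.
Rate on top 1: 0.3688. fruit flies: 1.94 > 0.3688 → include.
Rate on top 2: 0.612. small moths: 0.957 > 0.612 → include.
Optimal diet: mayflies, fruit flies, small moths — 3 of 3 types.

3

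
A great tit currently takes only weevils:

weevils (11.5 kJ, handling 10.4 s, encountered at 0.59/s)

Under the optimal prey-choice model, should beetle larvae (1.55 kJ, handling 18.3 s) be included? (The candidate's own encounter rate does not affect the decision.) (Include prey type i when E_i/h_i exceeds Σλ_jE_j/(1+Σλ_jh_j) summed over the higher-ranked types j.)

No

On weevils alone, R = ΣλE/(1+Σλh) = 6.785/7.136 = 0.9508 kJ/s.
beetle larvae: E/h = 1.55/18.3 = 0.0847 kJ/s.
Since 0.0847 < R, time spent handling beetle larvae is better spent searching.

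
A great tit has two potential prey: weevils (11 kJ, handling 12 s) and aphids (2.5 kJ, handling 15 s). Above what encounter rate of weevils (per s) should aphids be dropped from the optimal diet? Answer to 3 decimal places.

0.019 per s

At the threshold, the rate on weevils alone equals the profitability of aphids: λ·11/(1 + λ·12) = 2.5/15 = 0.1667.
Rearranging, λ(11 − 0.1667×12) = 0.1667, so λ = 0.1667/9 = 0.01852 per s.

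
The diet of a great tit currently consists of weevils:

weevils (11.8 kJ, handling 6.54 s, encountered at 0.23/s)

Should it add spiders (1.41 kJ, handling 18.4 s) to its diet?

No

Current rate: (0.23×11.8)/(1 + 0.23×6.54) = 1.084 kJ/s.
spiders: E/h = 1.41/18.4 = 0.07663 kJ/s.
0.07663 < 1.084, so adding spiders would lower the average — exclude it.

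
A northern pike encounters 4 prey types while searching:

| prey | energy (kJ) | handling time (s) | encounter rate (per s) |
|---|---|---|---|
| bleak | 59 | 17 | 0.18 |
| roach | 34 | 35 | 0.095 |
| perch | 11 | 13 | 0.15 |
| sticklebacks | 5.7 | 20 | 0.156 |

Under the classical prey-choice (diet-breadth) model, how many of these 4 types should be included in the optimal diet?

E/h in descending order: bleak 3.47, roach 0.971, perch 0.846, sticklebacks 0.285 kJ/s. The optimal diet is the largest prefix of this list for which every included type satisfies E_i/h_i > R on the types above it.
Rate on top 1: 2.616. roach: 0.971 < 2.616 → exclude; stop.
Optimal diet: bleak — 1 of 4 types.

1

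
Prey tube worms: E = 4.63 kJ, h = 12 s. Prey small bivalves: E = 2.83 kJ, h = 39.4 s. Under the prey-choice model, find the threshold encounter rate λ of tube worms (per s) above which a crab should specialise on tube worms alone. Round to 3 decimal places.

Drop small bivalves once their profitability E₂/h₂ falls below the rate achievable on tube worms alone: E₂/h₂ = λE₁/(1 + λh₁).
Solve for λ: λE₁h₂ = E₂(1 + λh₁) → λ(E₁h₂ − E₂h₁) = E₂ → λ = E₂/(E₁h₂ − E₂h₁).
λ = 2.83/(4.63×39.4 − 2.83×12) = 2.83/148.5 = 0.01906 per s.

0.019 per s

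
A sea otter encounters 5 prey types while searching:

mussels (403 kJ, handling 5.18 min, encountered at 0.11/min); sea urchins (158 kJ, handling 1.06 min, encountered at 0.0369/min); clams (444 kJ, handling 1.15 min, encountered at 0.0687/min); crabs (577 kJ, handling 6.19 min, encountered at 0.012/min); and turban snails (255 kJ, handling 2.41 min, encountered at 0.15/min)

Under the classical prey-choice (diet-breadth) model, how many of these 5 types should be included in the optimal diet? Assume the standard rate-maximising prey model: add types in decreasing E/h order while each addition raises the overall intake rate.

Profitabilities (E/h, kJ/min): clams 386, sea urchins 149, turban snails 106, crabs 93.2, mussels 77.8. Add prey in this order while the next type's profitability exceeds the intake rate on those already taken.
Rate on top 1: 28.27. sea urchins: 149 > 28.27 → include.
Rate on top 2: 32.49. turban snails: 106 > 32.49 → include.
Rate on top 3: 50.41. crabs: 93.2 > 50.41 → include.
Rate on top 4: 52.45. mussels: 77.8 > 52.45 → include.
Optimal diet: clams, sea urchins, turban snails, crabs, mussels — 5 of 5 types.

5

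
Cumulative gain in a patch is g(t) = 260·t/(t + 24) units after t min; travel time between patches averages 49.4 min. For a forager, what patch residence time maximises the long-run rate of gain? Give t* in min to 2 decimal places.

34.43 min

By the marginal value theorem, leave when the instantaneous gain rate g'(t) equals the habitat-wide average g(t)/(T + t).
g'(t) = 260·24/(t + 24)². Setting 260·24/(t+24)² = 260t/[(t+24)(49.4+t)] gives 24(49.4+t) = t(t+24), so t² = 24×49.4 = 1186.
t* = √1186 = 34.43 min.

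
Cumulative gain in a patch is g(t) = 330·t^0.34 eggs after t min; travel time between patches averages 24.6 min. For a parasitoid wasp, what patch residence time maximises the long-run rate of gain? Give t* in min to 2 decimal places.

12.67 min

Maximise g(t)/(T+t): set derivative to zero → g'(t)(T+t) = g(t).
g'(t) = 0.34·330·t^-0.66. Setting 0.34·330·t^-0.66 = 330·t^0.34/(24.6+t) gives 0.34(24.6+t) = t, so 0.66·t = 0.34×24.6.
t* = 0.34×24.6/0.66 = 12.67 min.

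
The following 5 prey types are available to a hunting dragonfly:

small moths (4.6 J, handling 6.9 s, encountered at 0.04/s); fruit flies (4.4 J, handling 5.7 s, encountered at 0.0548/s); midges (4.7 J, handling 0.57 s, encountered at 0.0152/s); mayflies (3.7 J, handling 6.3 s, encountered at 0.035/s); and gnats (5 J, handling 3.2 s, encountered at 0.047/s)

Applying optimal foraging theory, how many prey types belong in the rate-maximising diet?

Profitabilities (E/h, J/s): midges 8.25, gnats 1.56, fruit flies 0.772, small moths 0.667, mayflies 0.587. Add prey in this order while the next type's profitability exceeds the intake rate on those already taken.
Rate on top 1: 0.07083. gnats: 1.56 > 0.07083 → include.
Rate on top 2: 0.2644. fruit flies: 0.772 > 0.2644 → include.
Rate on top 3: 0.3721. small moths: 0.667 > 0.3721 → include.
Rate on top 4: 0.4187. mayflies: 0.587 > 0.4187 → include.
Optimal diet: midges, gnats, fruit flies, small moths, mayflies — 5 of 5 types.

5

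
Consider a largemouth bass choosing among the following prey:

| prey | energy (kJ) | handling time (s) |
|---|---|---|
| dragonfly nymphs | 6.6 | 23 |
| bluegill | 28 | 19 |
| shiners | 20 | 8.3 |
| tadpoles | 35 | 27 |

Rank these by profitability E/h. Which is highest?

shiners

In descending order of E/h:
shiners: 20/8.3 = 2.41 kJ/s
bluegill: 28/19 = 1.47 kJ/s
tadpoles: 35/27 = 1.3 kJ/s
dragonfly nymphs: 6.6/23 = 0.287 kJ/s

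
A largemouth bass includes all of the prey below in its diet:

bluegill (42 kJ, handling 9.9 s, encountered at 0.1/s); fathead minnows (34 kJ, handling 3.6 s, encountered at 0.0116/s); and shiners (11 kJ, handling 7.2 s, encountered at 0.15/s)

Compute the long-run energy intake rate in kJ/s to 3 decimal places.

2.007 kJ/s

R = Σλ_iE_i / (1 + Σλ_ih_i)
Numerator: 0.1×42 + 0.0116×34 + 0.15×11 = 6.244
Denominator: 1 + 0.1×9.9 + 0.0116×3.6 + 0.15×7.2 = 3.112
R = 6.244/3.112 = 2.007 kJ/s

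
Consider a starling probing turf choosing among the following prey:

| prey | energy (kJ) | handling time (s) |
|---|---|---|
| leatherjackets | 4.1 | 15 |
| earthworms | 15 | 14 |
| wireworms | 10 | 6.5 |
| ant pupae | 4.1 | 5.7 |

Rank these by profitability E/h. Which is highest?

wireworms

In descending order of E/h:
wireworms: 10/6.5 = 1.54 kJ/s
earthworms: 15/14 = 1.07 kJ/s
ant pupae: 4.1/5.7 = 0.719 kJ/s
leatherjackets: 4.1/15 = 0.273 kJ/s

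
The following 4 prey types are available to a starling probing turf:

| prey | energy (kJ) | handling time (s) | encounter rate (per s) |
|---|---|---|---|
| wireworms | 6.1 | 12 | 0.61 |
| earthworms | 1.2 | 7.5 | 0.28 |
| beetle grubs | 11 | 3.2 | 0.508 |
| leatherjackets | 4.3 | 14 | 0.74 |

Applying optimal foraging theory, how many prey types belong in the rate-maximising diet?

1

E/h in descending order: beetle grubs 3.44, wireworms 0.508, leatherjackets 0.307, earthworms 0.16 kJ/s. The optimal diet is the largest prefix of this list for which every included type satisfies E_i/h_i > R on the types above it.
Rate on top 1: 2.128. wireworms: 0.508 < 2.128 → exclude; stop.
Optimal diet: beetle grubs — 1 of 4 types.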